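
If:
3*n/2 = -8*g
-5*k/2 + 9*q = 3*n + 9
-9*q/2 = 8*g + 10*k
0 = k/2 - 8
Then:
No Solution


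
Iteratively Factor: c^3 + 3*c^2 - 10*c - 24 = (c + 2)*(c^2 + c - 12) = (c - 3)*(c + 2)*(c + 4)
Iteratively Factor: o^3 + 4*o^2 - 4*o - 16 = (o - 2)*(o^2 + 6*o + 8) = (o - 2)*(o + 4)*(o + 2)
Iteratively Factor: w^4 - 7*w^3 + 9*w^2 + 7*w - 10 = (w - 5)*(w^3 - 2*w^2 - w + 2) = (w - 5)*(w + 1)*(w^2 - 3*w + 2) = (w - 5)*(w - 1)*(w + 1)*(w - 2)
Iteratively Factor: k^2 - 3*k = (k - 3)*(k)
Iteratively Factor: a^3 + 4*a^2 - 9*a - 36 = (a - 3)*(a^2 + 7*a + 12) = (a - 3)*(a + 3)*(a + 4)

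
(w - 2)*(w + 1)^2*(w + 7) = w^4 + 7*w^3 - 3*w^2 - 23*w - 14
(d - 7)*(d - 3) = d^2 - 10*d + 21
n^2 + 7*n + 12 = (n + 3)*(n + 4)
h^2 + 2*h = h*(h + 2)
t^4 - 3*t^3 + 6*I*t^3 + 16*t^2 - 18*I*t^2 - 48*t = t*(t - 3)*(t - 2*I)*(t + 8*I)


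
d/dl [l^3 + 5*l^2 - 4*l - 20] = 3*l^2 + 10*l - 4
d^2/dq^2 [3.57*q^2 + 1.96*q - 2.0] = 7.14000000000000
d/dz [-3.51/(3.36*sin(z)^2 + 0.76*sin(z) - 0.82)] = (23.5872*sin(z) + 2.6676)*cos(z)/(3.36*sin(z)^2 + 0.76*sin(z) - 0.82)^2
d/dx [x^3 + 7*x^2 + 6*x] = 3*x^2 + 14*x + 6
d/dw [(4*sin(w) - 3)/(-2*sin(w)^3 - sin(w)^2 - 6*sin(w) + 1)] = 2*(8*sin(w)^3 - 7*sin(w)^2 - 3*sin(w) - 7)*cos(w)/(2*sin(w)^3 + sin(w)^2 + 6*sin(w) - 1)^2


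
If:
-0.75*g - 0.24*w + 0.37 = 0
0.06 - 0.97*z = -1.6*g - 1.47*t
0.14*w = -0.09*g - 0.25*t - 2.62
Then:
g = 0.266242143112014*z + 4.56034364449812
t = 0.370076578925699*z - 5.00445566748095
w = -0.832006697225043*z - 12.70940722239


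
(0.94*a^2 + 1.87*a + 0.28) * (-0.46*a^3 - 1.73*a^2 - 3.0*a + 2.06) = -0.4324*a^5 - 2.4864*a^4 - 6.1839*a^3 - 4.158*a^2 + 3.0122*a + 0.5768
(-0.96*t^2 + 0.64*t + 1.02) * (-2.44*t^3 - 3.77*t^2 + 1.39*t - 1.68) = 2.3424*t^5 + 2.0576*t^4 - 6.236*t^3 - 1.343*t^2 + 0.3426*t - 1.7136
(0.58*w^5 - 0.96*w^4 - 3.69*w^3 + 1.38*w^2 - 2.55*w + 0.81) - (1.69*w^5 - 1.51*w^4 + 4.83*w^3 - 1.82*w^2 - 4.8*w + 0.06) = -1.11*w^5 + 0.55*w^4 - 8.52*w^3 + 3.2*w^2 + 2.25*w + 0.75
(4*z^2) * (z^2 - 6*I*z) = 4*z^4 - 24*I*z^3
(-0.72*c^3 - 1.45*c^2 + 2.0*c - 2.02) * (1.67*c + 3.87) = -1.2024*c^4 - 5.2079*c^3 - 2.2715*c^2 + 4.3666*c - 7.8174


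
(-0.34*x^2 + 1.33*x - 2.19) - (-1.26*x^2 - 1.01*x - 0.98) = 0.92*x^2 + 2.34*x - 1.21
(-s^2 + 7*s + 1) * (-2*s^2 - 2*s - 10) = 2*s^4 - 12*s^3 - 6*s^2 - 72*s - 10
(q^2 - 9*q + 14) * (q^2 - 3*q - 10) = q^4 - 12*q^3 + 31*q^2 + 48*q - 140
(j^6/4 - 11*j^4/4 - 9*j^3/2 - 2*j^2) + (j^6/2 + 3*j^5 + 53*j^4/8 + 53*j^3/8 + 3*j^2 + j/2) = 3*j^6/4 + 3*j^5 + 31*j^4/8 + 17*j^3/8 + j^2 + j/2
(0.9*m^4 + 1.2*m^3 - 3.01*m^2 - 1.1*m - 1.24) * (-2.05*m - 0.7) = -1.845*m^5 - 3.09*m^4 + 5.3305*m^3 + 4.362*m^2 + 3.312*m + 0.868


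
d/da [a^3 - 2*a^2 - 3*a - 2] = 3*a^2 - 4*a - 3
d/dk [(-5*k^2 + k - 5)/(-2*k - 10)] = 5*(k^2 + 10*k - 2)/(2*(k^2 + 10*k + 25))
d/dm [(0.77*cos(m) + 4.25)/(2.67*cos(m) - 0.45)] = 11.694*sin(m)/(2.67*cos(m) - 0.45)^2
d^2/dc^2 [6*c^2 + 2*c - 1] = 12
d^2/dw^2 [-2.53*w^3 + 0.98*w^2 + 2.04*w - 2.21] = 1.96 - 15.18*w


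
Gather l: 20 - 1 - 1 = 18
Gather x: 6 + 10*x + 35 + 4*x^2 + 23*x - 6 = 4*x^2 + 33*x + 35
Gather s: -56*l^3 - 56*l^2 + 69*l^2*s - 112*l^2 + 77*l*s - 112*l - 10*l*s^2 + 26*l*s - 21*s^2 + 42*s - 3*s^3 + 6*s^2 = -56*l^3 - 168*l^2 - 112*l - 3*s^3 + s^2*(-10*l - 15) + s*(69*l^2 + 103*l + 42)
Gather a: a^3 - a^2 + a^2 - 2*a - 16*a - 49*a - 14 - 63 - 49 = a^3 - 67*a - 126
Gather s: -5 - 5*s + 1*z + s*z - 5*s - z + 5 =s*(z - 10)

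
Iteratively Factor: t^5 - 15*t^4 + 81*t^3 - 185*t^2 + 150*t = (t - 3)*(t^4 - 12*t^3 + 45*t^2 - 50*t) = t*(t - 3)*(t^3 - 12*t^2 + 45*t - 50) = t*(t - 5)*(t - 3)*(t^2 - 7*t + 10) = t*(t - 5)^2*(t - 3)*(t - 2)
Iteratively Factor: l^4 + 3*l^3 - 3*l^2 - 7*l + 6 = (l + 3)*(l^3 - 3*l + 2) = (l + 2)*(l + 3)*(l^2 - 2*l + 1) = (l - 1)*(l + 2)*(l + 3)*(l - 1)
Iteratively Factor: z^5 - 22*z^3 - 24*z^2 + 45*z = (z + 3)*(z^4 - 3*z^3 - 13*z^2 + 15*z) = (z + 3)^2*(z^3 - 6*z^2 + 5*z) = (z - 1)*(z + 3)^2*(z^2 - 5*z) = (z - 5)*(z - 1)*(z + 3)^2*(z)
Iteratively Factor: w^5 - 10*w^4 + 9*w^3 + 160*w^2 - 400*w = (w - 5)*(w^4 - 5*w^3 - 16*w^2 + 80*w) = (w - 5)*(w - 4)*(w^3 - w^2 - 20*w) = (w - 5)^2*(w - 4)*(w^2 + 4*w) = (w - 5)^2*(w - 4)*(w + 4)*(w)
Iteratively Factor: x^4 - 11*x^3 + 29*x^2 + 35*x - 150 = (x - 3)*(x^3 - 8*x^2 + 5*x + 50) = (x - 3)*(x + 2)*(x^2 - 10*x + 25) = (x - 5)*(x - 3)*(x + 2)*(x - 5)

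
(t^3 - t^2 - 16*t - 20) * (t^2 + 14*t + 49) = t^5 + 13*t^4 + 19*t^3 - 293*t^2 - 1064*t - 980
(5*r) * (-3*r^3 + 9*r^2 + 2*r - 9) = -15*r^4 + 45*r^3 + 10*r^2 - 45*r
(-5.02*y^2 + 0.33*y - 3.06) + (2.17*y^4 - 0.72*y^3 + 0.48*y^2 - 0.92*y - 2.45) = 2.17*y^4 - 0.72*y^3 - 4.54*y^2 - 0.59*y - 5.51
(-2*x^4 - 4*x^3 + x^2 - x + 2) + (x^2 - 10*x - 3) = -2*x^4 - 4*x^3 + 2*x^2 - 11*x - 1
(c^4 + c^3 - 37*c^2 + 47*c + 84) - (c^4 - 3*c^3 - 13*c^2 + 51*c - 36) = 4*c^3 - 24*c^2 - 4*c + 120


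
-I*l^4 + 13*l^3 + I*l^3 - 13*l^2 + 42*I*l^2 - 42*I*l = l*(l + 6*I)*(l + 7*I)*(-I*l + I)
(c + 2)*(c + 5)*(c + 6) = c^3 + 13*c^2 + 52*c + 60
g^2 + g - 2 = (g - 1)*(g + 2)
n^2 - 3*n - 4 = (n - 4)*(n + 1)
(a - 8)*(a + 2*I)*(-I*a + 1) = -I*a^3 + 3*a^2 + 8*I*a^2 - 24*a + 2*I*a - 16*I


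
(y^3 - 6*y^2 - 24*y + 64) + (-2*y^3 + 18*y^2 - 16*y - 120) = -y^3 + 12*y^2 - 40*y - 56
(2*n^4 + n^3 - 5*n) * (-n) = -2*n^5 - n^4 + 5*n^2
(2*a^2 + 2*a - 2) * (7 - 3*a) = -6*a^3 + 8*a^2 + 20*a - 14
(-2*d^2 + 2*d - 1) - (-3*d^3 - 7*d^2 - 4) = 3*d^3 + 5*d^2 + 2*d + 3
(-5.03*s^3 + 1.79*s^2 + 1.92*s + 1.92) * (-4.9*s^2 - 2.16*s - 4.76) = 24.647*s^5 + 2.0938*s^4 + 10.6684*s^3 - 22.0756*s^2 - 13.2864*s - 9.1392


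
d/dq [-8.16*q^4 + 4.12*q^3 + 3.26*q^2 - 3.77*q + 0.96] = -32.64*q^3 + 12.36*q^2 + 6.52*q - 3.77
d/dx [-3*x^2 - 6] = -6*x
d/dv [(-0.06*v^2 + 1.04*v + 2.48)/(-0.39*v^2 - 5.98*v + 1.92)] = (0.7644*v^2 + 1.704*v + 16.8272)/(0.1521*v^4 + 4.6644*v^3 + 34.2628*v^2 - 22.9632*v + 3.6864)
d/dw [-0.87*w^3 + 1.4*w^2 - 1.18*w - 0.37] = -2.61*w^2 + 2.8*w - 1.18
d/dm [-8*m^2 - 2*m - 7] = -16*m - 2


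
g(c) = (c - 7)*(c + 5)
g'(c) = 2*c - 2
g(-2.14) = -26.14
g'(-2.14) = -6.28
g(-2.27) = -25.31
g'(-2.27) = -6.54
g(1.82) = -35.33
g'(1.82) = 1.64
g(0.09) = -35.17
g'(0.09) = -1.82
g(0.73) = -35.93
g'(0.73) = -0.54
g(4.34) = -24.84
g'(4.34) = 6.68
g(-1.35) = -30.48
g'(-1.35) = -4.70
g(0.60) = -35.84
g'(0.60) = -0.80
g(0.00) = -35.00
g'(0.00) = -2.00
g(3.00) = -32.00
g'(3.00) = 4.00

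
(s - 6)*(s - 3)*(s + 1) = s^3 - 8*s^2 + 9*s + 18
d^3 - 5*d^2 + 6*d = d*(d - 3)*(d - 2)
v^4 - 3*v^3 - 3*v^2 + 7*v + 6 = (v - 3)*(v - 2)*(v + 1)^2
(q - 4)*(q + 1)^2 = q^3 - 2*q^2 - 7*q - 4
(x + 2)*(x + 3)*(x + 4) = x^3 + 9*x^2 + 26*x + 24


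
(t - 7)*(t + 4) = t^2 - 3*t - 28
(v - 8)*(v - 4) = v^2 - 12*v + 32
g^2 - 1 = (g - 1)*(g + 1)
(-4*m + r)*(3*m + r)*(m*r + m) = -12*m^3*r - 12*m^3 - m^2*r^2 - m^2*r + m*r^3 + m*r^2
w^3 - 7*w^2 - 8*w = w*(w - 8)*(w + 1)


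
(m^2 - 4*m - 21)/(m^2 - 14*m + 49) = (m + 3)/(m - 7)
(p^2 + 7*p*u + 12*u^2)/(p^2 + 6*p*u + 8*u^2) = (p + 3*u)/(p + 2*u)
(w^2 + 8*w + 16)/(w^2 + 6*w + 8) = (w + 4)/(w + 2)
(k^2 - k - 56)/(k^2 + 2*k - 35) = (k - 8)/(k - 5)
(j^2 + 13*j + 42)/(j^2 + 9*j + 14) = (j + 6)/(j + 2)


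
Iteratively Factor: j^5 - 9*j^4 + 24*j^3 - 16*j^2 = (j - 4)*(j^4 - 5*j^3 + 4*j^2) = (j - 4)*(j - 1)*(j^3 - 4*j^2) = (j - 4)^2*(j - 1)*(j^2) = j*(j - 4)^2*(j - 1)*(j)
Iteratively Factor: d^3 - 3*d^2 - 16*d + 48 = (d - 4)*(d^2 + d - 12) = (d - 4)*(d - 3)*(d + 4)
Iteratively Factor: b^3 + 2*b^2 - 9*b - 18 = (b - 3)*(b^2 + 5*b + 6) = (b - 3)*(b + 2)*(b + 3)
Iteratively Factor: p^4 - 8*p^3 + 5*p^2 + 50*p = (p - 5)*(p^3 - 3*p^2 - 10*p) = p*(p - 5)*(p^2 - 3*p - 10) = p*(p - 5)^2*(p + 2)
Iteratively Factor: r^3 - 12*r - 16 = (r + 2)*(r^2 - 2*r - 8) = (r + 2)^2*(r - 4)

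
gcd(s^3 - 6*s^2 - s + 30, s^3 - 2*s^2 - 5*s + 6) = s^2 - s - 6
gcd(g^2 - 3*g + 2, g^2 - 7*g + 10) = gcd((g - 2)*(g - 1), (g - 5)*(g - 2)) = g - 2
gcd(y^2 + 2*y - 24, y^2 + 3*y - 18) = y + 6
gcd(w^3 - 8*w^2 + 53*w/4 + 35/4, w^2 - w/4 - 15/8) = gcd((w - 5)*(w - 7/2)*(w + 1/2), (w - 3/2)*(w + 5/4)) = 1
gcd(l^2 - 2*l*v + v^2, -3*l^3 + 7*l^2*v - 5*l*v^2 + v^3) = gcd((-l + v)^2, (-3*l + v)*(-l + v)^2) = l^2 - 2*l*v + v^2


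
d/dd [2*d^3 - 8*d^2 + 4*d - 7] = 6*d^2 - 16*d + 4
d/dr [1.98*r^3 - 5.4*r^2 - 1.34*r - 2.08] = 5.94*r^2 - 10.8*r - 1.34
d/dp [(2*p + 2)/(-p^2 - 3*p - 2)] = 2/(p^2 + 4*p + 4)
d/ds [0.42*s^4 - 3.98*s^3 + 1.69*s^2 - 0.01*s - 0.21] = 1.68*s^3 - 11.94*s^2 + 3.38*s - 0.01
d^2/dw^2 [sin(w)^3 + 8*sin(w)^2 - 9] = -9*sin(w)^3 - 32*sin(w)^2 + 6*sin(w) + 16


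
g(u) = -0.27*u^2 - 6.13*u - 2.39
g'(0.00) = -6.13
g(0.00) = -2.39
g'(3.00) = -7.75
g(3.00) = -23.21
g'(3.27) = -7.90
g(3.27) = -25.32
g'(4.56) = -8.59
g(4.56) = -35.96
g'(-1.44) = -5.35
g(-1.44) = 5.88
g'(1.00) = -6.67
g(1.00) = -8.79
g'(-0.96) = -5.61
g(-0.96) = 3.25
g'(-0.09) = -6.08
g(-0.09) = -1.84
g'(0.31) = -6.30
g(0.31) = -4.32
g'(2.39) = -7.42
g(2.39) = -18.58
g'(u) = -0.54*u - 6.13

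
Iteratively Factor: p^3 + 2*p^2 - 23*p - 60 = (p + 4)*(p^2 - 2*p - 15) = (p + 3)*(p + 4)*(p - 5)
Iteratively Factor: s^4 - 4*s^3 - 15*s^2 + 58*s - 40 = (s - 1)*(s^3 - 3*s^2 - 18*s + 40) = (s - 1)*(s + 4)*(s^2 - 7*s + 10) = (s - 2)*(s - 1)*(s + 4)*(s - 5)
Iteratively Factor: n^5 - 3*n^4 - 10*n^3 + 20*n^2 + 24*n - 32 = (n + 2)*(n^4 - 5*n^3 + 20*n - 16) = (n - 4)*(n + 2)*(n^3 - n^2 - 4*n + 4) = (n - 4)*(n + 2)^2*(n^2 - 3*n + 2) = (n - 4)*(n - 2)*(n + 2)^2*(n - 1)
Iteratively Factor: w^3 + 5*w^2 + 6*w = (w)*(w^2 + 5*w + 6) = w*(w + 3)*(w + 2)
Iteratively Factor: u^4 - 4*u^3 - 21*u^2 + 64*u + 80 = (u + 4)*(u^3 - 8*u^2 + 11*u + 20) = (u - 4)*(u + 4)*(u^2 - 4*u - 5) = (u - 5)*(u - 4)*(u + 4)*(u + 1)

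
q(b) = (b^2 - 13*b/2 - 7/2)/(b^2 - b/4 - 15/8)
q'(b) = (1/4 - 2*b)*(b^2 - 13*b/2 - 7/2)/(b^2 - b/4 - 15/8)^2 + (2*b - 13/2)/(b^2 - b/4 - 15/8) = 4*(100*b^2 + 52*b + 181)/(64*b^4 - 32*b^3 - 236*b^2 + 60*b + 225)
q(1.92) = -9.23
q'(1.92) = 22.90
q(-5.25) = 2.16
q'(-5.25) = 0.23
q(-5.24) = 2.16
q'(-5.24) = 0.23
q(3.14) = -1.95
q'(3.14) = 1.60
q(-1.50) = 11.33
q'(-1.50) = 36.44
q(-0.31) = 0.82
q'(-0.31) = 3.77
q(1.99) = -7.86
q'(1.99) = 16.87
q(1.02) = 8.34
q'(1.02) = 17.80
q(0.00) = 1.87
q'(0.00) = 3.22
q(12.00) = 0.45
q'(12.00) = 0.05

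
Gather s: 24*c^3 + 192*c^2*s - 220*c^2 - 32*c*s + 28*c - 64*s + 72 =24*c^3 - 220*c^2 + 28*c + s*(192*c^2 - 32*c - 64) + 72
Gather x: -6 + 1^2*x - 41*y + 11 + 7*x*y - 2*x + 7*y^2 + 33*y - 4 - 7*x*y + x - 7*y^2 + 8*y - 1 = 0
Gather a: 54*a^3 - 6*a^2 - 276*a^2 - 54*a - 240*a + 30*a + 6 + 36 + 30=54*a^3 - 282*a^2 - 264*a + 72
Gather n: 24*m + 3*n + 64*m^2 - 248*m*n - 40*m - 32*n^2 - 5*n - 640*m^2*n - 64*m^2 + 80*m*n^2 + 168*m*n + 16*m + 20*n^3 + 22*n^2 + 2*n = 20*n^3 + n^2*(80*m - 10) + n*(-640*m^2 - 80*m)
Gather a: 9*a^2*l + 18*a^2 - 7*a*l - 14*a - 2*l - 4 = a^2*(9*l + 18) + a*(-7*l - 14) - 2*l - 4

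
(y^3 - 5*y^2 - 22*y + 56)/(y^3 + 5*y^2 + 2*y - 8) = (y^2 - 9*y + 14)/(y^2 + y - 2)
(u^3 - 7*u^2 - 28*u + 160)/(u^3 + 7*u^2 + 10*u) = (u^2 - 12*u + 32)/(u*(u + 2))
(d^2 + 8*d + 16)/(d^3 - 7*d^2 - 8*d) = (d^2 + 8*d + 16)/(d*(d^2 - 7*d - 8))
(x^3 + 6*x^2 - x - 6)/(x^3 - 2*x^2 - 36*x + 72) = (x^2 - 1)/(x^2 - 8*x + 12)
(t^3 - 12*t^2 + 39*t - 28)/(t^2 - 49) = (t^2 - 5*t + 4)/(t + 7)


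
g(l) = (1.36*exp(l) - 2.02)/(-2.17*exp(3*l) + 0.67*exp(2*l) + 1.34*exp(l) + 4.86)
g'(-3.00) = 0.02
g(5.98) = -0.00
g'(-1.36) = 0.09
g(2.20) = -0.01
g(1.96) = -0.01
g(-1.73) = -0.35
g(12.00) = 0.00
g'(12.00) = 0.00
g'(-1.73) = 0.06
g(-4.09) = -0.41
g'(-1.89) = 0.06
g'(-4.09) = 0.01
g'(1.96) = 0.02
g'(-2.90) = 0.02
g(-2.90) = -0.39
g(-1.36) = -0.32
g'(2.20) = 0.01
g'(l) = (1.36*exp(l) - 2.02)*(6.51*exp(3*l) - 1.34*exp(2*l) - 1.34*exp(l))/(-2.17*exp(3*l) + 0.67*exp(2*l) + 1.34*exp(l) + 4.86)^2 + 1.36*exp(l)/(-2.17*exp(3*l) + 0.67*exp(2*l) + 1.34*exp(l) + 4.86) = (5.9024*exp(3*l) - 14.0614*exp(2*l) + 2.7068*exp(l) + 9.3164)*exp(l)/(4.7089*exp(6*l) - 2.9078*exp(5*l) - 5.3667*exp(4*l) - 19.2968*exp(3*l) + 8.308*exp(2*l) + 13.0248*exp(l) + 23.6196)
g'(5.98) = 0.00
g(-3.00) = -0.40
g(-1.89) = -0.36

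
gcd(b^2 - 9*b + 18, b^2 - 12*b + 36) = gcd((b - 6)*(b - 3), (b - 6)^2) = b - 6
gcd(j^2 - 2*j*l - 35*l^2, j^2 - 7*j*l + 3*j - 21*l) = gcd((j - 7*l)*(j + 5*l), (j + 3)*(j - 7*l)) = j - 7*l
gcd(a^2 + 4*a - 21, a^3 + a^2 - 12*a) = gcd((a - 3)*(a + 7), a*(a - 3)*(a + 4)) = a - 3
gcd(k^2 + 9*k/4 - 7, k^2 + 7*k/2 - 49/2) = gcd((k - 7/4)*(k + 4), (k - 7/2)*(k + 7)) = 1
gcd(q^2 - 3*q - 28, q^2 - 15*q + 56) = q - 7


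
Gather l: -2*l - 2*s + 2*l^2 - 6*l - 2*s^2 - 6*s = 2*l^2 - 8*l - 2*s^2 - 8*s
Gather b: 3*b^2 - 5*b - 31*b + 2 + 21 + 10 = 3*b^2 - 36*b + 33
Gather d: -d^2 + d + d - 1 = -d^2 + 2*d - 1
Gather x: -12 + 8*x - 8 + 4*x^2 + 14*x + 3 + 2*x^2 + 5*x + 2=6*x^2 + 27*x - 15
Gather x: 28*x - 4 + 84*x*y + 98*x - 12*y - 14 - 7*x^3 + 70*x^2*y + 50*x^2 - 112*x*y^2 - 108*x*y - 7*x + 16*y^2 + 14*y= -7*x^3 + x^2*(70*y + 50) + x*(-112*y^2 - 24*y + 119) + 16*y^2 + 2*y - 18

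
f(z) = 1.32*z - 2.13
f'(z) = 1.32000000000000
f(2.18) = 0.75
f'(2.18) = 1.32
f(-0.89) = -3.30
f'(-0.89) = 1.32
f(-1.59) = -4.23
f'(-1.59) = 1.32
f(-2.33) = -5.21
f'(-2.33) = 1.32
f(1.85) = 0.31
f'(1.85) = 1.32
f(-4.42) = -7.96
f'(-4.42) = 1.32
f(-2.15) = -4.97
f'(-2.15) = 1.32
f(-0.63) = -2.96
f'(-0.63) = 1.32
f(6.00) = 5.79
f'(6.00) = 1.32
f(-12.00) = -17.97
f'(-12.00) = 1.32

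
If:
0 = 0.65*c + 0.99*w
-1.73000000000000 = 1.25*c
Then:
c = -1.38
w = 0.91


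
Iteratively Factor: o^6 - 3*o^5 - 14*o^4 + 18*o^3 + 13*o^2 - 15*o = (o + 1)*(o^5 - 4*o^4 - 10*o^3 + 28*o^2 - 15*o) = (o - 1)*(o + 1)*(o^4 - 3*o^3 - 13*o^2 + 15*o) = o*(o - 1)*(o + 1)*(o^3 - 3*o^2 - 13*o + 15) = o*(o - 1)*(o + 1)*(o + 3)*(o^2 - 6*o + 5) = o*(o - 5)*(o - 1)*(o + 1)*(o + 3)*(o - 1)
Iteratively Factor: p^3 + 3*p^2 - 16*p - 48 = (p + 3)*(p^2 - 16) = (p - 4)*(p + 3)*(p + 4)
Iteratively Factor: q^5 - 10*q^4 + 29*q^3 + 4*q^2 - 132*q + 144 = (q - 3)*(q^4 - 7*q^3 + 8*q^2 + 28*q - 48) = (q - 3)*(q + 2)*(q^3 - 9*q^2 + 26*q - 24) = (q - 3)*(q - 2)*(q + 2)*(q^2 - 7*q + 12) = (q - 3)^2*(q - 2)*(q + 2)*(q - 4)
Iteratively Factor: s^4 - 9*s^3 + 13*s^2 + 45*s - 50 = (s - 1)*(s^3 - 8*s^2 + 5*s + 50) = (s - 5)*(s - 1)*(s^2 - 3*s - 10) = (s - 5)*(s - 1)*(s + 2)*(s - 5)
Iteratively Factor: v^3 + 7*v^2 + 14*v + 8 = (v + 4)*(v^2 + 3*v + 2) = (v + 2)*(v + 4)*(v + 1)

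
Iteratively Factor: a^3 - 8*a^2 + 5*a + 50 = (a - 5)*(a^2 - 3*a - 10) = (a - 5)*(a + 2)*(a - 5)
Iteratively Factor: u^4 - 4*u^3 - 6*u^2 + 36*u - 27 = (u + 3)*(u^3 - 7*u^2 + 15*u - 9) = (u - 3)*(u + 3)*(u^2 - 4*u + 3) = (u - 3)^2*(u + 3)*(u - 1)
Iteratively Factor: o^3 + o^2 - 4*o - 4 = (o + 2)*(o^2 - o - 2) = (o + 1)*(o + 2)*(o - 2)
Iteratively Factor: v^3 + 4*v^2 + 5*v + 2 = (v + 2)*(v^2 + 2*v + 1) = (v + 1)*(v + 2)*(v + 1)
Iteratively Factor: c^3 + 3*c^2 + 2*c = (c + 2)*(c^2 + c) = (c + 1)*(c + 2)*(c)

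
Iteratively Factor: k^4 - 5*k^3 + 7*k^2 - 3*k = (k - 3)*(k^3 - 2*k^2 + k) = (k - 3)*(k - 1)*(k^2 - k) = (k - 3)*(k - 1)^2*(k)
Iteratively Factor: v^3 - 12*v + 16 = (v - 2)*(v^2 + 2*v - 8) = (v - 2)^2*(v + 4)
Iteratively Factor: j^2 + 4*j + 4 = (j + 2)*(j + 2)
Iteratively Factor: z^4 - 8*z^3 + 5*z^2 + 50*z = (z)*(z^3 - 8*z^2 + 5*z + 50) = z*(z + 2)*(z^2 - 10*z + 25) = z*(z - 5)*(z + 2)*(z - 5)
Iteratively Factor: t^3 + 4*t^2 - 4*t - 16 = (t - 2)*(t^2 + 6*t + 8) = (t - 2)*(t + 4)*(t + 2)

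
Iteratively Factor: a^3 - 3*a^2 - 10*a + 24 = (a + 3)*(a^2 - 6*a + 8) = (a - 4)*(a + 3)*(a - 2)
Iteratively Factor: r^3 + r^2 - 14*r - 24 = (r + 2)*(r^2 - r - 12) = (r + 2)*(r + 3)*(r - 4)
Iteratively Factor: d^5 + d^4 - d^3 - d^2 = (d)*(d^4 + d^3 - d^2 - d) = d*(d - 1)*(d^3 + 2*d^2 + d) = d*(d - 1)*(d + 1)*(d^2 + d) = d^2*(d - 1)*(d + 1)*(d + 1)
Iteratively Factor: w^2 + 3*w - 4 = (w + 4)*(w - 1)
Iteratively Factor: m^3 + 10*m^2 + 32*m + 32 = (m + 4)*(m^2 + 6*m + 8) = (m + 2)*(m + 4)*(m + 4)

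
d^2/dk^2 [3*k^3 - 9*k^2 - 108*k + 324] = 18*k - 18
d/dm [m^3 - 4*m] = 3*m^2 - 4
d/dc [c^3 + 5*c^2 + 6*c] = 3*c^2 + 10*c + 6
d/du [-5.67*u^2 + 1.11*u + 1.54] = 1.11 - 11.34*u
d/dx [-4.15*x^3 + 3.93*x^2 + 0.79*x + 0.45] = -12.45*x^2 + 7.86*x + 0.79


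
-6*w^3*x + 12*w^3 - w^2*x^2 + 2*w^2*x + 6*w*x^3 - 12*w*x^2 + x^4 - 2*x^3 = (-w + x)*(w + x)*(6*w + x)*(x - 2)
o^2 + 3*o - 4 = (o - 1)*(o + 4)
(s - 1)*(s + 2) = s^2 + s - 2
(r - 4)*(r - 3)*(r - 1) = r^3 - 8*r^2 + 19*r - 12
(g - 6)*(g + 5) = g^2 - g - 30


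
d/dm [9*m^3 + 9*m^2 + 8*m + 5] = 27*m^2 + 18*m + 8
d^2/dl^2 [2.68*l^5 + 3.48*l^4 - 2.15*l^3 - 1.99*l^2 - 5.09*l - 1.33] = 53.6*l^3 + 41.76*l^2 - 12.9*l - 3.98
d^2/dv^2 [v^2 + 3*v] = 2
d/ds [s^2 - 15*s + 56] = 2*s - 15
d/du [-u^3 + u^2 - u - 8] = -3*u^2 + 2*u - 1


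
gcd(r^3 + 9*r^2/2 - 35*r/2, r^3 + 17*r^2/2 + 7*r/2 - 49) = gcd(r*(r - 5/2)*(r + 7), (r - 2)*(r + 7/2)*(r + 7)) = r + 7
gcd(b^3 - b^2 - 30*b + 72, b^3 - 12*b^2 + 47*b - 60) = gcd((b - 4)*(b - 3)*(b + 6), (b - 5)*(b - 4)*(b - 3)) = b^2 - 7*b + 12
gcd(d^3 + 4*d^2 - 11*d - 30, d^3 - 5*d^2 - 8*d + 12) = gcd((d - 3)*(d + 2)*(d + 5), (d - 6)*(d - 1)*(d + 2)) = d + 2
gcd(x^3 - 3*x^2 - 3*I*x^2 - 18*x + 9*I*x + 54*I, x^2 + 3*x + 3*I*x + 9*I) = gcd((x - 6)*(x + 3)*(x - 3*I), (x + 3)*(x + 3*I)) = x + 3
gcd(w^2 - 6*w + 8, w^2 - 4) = w - 2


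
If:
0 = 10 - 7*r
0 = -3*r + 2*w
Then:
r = 10/7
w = 15/7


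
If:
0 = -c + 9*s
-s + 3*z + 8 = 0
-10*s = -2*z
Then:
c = -36/7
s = -4/7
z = -20/7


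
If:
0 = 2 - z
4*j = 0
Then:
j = 0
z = 2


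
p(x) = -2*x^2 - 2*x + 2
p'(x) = -4*x - 2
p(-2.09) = -2.56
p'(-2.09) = 6.36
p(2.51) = -15.62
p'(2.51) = -12.04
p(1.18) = -3.14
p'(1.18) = -6.72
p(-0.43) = 2.49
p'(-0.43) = -0.28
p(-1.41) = 0.84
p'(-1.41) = 3.64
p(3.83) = -35.00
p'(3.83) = -17.32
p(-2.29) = -3.91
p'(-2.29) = 7.16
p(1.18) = -3.14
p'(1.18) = -6.72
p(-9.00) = -142.00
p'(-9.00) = 34.00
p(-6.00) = -58.00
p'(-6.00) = 22.00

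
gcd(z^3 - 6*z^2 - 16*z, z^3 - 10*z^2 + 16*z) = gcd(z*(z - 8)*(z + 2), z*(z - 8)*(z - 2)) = z^2 - 8*z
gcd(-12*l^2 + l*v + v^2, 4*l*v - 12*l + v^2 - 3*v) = 4*l + v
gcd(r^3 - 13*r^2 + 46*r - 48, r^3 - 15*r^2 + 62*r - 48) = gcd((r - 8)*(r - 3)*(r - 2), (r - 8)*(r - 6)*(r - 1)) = r - 8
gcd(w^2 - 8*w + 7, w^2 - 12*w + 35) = w - 7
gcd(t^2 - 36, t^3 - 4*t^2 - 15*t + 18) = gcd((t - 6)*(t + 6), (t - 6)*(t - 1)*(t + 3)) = t - 6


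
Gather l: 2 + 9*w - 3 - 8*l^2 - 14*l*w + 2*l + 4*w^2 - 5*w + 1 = -8*l^2 + l*(2 - 14*w) + 4*w^2 + 4*w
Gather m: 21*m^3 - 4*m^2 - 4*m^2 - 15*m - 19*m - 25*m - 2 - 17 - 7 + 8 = 21*m^3 - 8*m^2 - 59*m - 18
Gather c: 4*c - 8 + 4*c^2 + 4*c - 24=4*c^2 + 8*c - 32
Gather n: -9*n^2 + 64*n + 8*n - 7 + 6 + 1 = -9*n^2 + 72*n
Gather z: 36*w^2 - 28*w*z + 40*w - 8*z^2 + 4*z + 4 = 36*w^2 + 40*w - 8*z^2 + z*(4 - 28*w) + 4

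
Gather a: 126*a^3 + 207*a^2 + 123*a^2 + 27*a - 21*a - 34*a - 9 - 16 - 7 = 126*a^3 + 330*a^2 - 28*a - 32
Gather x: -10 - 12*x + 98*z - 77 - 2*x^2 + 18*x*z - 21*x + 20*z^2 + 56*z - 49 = -2*x^2 + x*(18*z - 33) + 20*z^2 + 154*z - 136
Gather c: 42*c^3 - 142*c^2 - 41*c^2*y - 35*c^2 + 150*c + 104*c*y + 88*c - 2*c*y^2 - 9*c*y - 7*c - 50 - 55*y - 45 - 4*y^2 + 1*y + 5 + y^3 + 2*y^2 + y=42*c^3 + c^2*(-41*y - 177) + c*(-2*y^2 + 95*y + 231) + y^3 - 2*y^2 - 53*y - 90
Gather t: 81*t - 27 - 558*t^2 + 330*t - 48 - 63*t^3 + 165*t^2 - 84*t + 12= -63*t^3 - 393*t^2 + 327*t - 63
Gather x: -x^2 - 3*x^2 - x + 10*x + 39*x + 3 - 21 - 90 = -4*x^2 + 48*x - 108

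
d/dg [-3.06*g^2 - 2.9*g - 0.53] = -6.12*g - 2.9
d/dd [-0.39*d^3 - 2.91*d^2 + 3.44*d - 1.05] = -1.17*d^2 - 5.82*d + 3.44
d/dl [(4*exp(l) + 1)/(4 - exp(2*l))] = 2*(2*exp(2*l) + exp(l) + 8)*exp(l)/(exp(4*l) - 8*exp(2*l) + 16)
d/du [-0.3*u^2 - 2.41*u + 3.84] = -0.6*u - 2.41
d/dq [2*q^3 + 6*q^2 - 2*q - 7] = 6*q^2 + 12*q - 2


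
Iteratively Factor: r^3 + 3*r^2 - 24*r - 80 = (r + 4)*(r^2 - r - 20) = (r - 5)*(r + 4)*(r + 4)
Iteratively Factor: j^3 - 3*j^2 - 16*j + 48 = (j - 3)*(j^2 - 16) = (j - 4)*(j - 3)*(j + 4)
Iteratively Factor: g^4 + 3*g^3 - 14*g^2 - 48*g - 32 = (g - 4)*(g^3 + 7*g^2 + 14*g + 8) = (g - 4)*(g + 1)*(g^2 + 6*g + 8) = (g - 4)*(g + 1)*(g + 4)*(g + 2)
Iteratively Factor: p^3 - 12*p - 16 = (p + 2)*(p^2 - 2*p - 8) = (p + 2)^2*(p - 4)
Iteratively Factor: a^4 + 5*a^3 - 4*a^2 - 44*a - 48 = (a + 2)*(a^3 + 3*a^2 - 10*a - 24) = (a + 2)*(a + 4)*(a^2 - a - 6) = (a - 3)*(a + 2)*(a + 4)*(a + 2)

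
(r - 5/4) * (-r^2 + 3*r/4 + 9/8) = -r^3 + 2*r^2 + 3*r/16 - 45/32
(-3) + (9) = 6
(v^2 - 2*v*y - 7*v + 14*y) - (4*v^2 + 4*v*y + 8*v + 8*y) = -3*v^2 - 6*v*y - 15*v + 6*y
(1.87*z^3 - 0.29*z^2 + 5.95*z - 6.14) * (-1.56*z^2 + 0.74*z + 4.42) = -2.9172*z^5 + 1.8362*z^4 - 1.2312*z^3 + 12.6996*z^2 + 21.7554*z - 27.1388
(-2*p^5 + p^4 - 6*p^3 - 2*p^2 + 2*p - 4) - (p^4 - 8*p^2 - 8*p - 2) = -2*p^5 - 6*p^3 + 6*p^2 + 10*p - 2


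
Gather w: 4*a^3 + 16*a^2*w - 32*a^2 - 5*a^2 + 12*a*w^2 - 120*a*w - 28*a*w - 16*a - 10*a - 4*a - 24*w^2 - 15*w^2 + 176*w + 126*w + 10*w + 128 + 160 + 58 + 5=4*a^3 - 37*a^2 - 30*a + w^2*(12*a - 39) + w*(16*a^2 - 148*a + 312) + 351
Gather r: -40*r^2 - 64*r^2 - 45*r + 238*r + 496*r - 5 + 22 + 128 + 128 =-104*r^2 + 689*r + 273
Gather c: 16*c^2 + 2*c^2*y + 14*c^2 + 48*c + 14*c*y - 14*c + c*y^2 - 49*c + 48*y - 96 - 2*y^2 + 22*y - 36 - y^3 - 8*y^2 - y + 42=c^2*(2*y + 30) + c*(y^2 + 14*y - 15) - y^3 - 10*y^2 + 69*y - 90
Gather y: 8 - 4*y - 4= 4 - 4*y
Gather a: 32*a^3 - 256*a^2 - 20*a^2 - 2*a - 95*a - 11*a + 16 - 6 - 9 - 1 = 32*a^3 - 276*a^2 - 108*a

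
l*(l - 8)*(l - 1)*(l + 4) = l^4 - 5*l^3 - 28*l^2 + 32*l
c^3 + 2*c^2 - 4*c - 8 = (c - 2)*(c + 2)^2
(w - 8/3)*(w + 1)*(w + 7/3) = w^3 + 2*w^2/3 - 59*w/9 - 56/9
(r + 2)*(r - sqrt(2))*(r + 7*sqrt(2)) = r^3 + 2*r^2 + 6*sqrt(2)*r^2 - 14*r + 12*sqrt(2)*r - 28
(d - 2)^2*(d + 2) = d^3 - 2*d^2 - 4*d + 8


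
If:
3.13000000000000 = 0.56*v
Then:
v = 5.59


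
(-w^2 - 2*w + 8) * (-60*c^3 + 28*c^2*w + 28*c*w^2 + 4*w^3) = 60*c^3*w^2 + 120*c^3*w - 480*c^3 - 28*c^2*w^3 - 56*c^2*w^2 + 224*c^2*w - 28*c*w^4 - 56*c*w^3 + 224*c*w^2 - 4*w^5 - 8*w^4 + 32*w^3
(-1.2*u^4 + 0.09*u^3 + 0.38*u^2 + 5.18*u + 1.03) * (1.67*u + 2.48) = -2.004*u^5 - 2.8257*u^4 + 0.8578*u^3 + 9.593*u^2 + 14.5665*u + 2.5544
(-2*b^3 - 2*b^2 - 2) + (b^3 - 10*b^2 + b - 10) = -b^3 - 12*b^2 + b - 12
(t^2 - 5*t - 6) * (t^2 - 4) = t^4 - 5*t^3 - 10*t^2 + 20*t + 24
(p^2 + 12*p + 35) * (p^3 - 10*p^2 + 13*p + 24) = p^5 + 2*p^4 - 72*p^3 - 170*p^2 + 743*p + 840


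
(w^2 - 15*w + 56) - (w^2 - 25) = 81 - 15*w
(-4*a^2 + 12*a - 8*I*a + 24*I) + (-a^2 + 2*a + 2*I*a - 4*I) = -5*a^2 + 14*a - 6*I*a + 20*I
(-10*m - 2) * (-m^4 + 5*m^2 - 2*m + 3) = 10*m^5 + 2*m^4 - 50*m^3 + 10*m^2 - 26*m - 6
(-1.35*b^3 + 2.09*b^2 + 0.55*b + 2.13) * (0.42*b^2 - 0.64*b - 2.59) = -0.567*b^5 + 1.7418*b^4 + 2.3899*b^3 - 4.8705*b^2 - 2.7877*b - 5.5167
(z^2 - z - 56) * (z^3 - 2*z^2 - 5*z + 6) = z^5 - 3*z^4 - 59*z^3 + 123*z^2 + 274*z - 336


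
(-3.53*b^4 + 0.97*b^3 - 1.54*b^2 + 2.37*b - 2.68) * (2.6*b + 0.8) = -9.178*b^5 - 0.302*b^4 - 3.228*b^3 + 4.93*b^2 - 5.072*b - 2.144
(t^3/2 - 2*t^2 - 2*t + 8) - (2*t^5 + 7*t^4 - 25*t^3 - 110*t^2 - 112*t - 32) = -2*t^5 - 7*t^4 + 51*t^3/2 + 108*t^2 + 110*t + 40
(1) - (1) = 0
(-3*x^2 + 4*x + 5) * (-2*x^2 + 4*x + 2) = 6*x^4 - 20*x^3 + 28*x + 10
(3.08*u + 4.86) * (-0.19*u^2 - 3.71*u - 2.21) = -0.5852*u^3 - 12.3502*u^2 - 24.8374*u - 10.7406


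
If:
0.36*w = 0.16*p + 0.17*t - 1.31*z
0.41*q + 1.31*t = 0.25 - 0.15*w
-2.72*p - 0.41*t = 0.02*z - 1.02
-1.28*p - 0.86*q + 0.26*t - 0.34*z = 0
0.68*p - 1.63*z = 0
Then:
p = 0.32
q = -0.43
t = 0.35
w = -0.18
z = 0.13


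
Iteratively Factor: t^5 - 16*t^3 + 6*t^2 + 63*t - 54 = (t - 1)*(t^4 + t^3 - 15*t^2 - 9*t + 54) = (t - 1)*(t + 3)*(t^3 - 2*t^2 - 9*t + 18) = (t - 3)*(t - 1)*(t + 3)*(t^2 + t - 6) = (t - 3)*(t - 2)*(t - 1)*(t + 3)*(t + 3)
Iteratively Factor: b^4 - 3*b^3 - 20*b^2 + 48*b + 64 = (b + 4)*(b^3 - 7*b^2 + 8*b + 16) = (b - 4)*(b + 4)*(b^2 - 3*b - 4) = (b - 4)^2*(b + 4)*(b + 1)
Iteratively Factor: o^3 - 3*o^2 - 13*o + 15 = (o - 5)*(o^2 + 2*o - 3) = (o - 5)*(o + 3)*(o - 1)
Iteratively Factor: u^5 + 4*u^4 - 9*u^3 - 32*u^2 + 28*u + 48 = (u - 2)*(u^4 + 6*u^3 + 3*u^2 - 26*u - 24) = (u - 2)*(u + 4)*(u^3 + 2*u^2 - 5*u - 6) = (u - 2)^2*(u + 4)*(u^2 + 4*u + 3) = (u - 2)^2*(u + 1)*(u + 4)*(u + 3)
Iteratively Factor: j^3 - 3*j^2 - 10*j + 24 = (j + 3)*(j^2 - 6*j + 8) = (j - 4)*(j + 3)*(j - 2)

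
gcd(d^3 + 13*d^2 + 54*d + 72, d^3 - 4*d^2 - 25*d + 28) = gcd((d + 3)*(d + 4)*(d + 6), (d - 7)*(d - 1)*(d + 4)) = d + 4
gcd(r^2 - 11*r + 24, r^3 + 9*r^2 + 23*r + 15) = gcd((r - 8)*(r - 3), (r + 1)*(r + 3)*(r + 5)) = 1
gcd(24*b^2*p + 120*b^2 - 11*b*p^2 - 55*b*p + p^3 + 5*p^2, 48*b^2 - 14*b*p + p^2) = -8*b + p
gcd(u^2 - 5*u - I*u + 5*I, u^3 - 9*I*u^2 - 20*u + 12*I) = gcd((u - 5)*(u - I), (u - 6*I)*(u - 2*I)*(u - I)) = u - I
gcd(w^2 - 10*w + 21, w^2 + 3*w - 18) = w - 3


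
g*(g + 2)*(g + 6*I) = g^3 + 2*g^2 + 6*I*g^2 + 12*I*g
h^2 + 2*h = h*(h + 2)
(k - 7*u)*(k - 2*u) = k^2 - 9*k*u + 14*u^2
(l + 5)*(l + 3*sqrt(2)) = l^2 + 3*sqrt(2)*l + 5*l + 15*sqrt(2)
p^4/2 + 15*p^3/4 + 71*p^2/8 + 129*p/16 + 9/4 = (p/2 + 1/4)*(p + 3/2)^2*(p + 4)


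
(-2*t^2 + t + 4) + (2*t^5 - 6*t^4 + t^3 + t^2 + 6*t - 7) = 2*t^5 - 6*t^4 + t^3 - t^2 + 7*t - 3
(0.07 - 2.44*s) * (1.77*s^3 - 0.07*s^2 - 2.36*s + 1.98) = -4.3188*s^4 + 0.2947*s^3 + 5.7535*s^2 - 4.9964*s + 0.1386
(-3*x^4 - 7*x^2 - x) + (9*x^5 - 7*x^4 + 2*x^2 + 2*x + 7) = 9*x^5 - 10*x^4 - 5*x^2 + x + 7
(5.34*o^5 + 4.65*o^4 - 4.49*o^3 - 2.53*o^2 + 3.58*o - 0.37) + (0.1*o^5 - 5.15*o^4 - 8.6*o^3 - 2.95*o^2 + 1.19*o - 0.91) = 5.44*o^5 - 0.5*o^4 - 13.09*o^3 - 5.48*o^2 + 4.77*o - 1.28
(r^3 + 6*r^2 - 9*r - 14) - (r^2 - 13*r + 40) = r^3 + 5*r^2 + 4*r - 54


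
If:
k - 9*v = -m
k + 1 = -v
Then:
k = -v - 1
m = 10*v + 1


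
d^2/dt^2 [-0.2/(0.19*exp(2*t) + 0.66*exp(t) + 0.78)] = ((0.152*exp(t) + 0.132)*(0.19*exp(2*t) + 0.66*exp(t) + 0.78) - 0.2*(0.38*exp(t) + 0.66)*(0.76*exp(t) + 1.32)*exp(t))*exp(t)/(0.19*exp(2*t) + 0.66*exp(t) + 0.78)^3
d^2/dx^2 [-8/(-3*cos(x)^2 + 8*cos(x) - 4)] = 16*(-18*sin(x)^4 + 17*sin(x)^2 - 61*cos(x) + 9*cos(3*x) + 53)/((cos(x) - 2)^3*(3*cos(x) - 2)^3)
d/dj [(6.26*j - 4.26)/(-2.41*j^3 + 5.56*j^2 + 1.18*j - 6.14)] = (30.1732*j^3 - 65.6054*j^2 + 47.3712*j - 33.4096)/(5.8081*j^6 - 26.7992*j^5 + 25.226*j^4 + 42.7164*j^3 - 66.8844*j^2 - 14.4904*j + 37.6996)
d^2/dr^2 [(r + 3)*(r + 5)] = 2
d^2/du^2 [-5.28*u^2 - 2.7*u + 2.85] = -10.5600000000000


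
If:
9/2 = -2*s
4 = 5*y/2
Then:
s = -9/4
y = 8/5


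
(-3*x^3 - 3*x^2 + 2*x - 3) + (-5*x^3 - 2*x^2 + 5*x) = -8*x^3 - 5*x^2 + 7*x - 3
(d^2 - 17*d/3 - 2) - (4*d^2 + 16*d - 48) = -3*d^2 - 65*d/3 + 46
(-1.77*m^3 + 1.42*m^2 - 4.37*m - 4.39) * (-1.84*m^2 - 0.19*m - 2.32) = 3.2568*m^5 - 2.2765*m^4 + 11.8774*m^3 + 5.6135*m^2 + 10.9725*m + 10.1848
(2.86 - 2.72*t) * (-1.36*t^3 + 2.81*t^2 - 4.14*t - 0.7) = 3.6992*t^4 - 11.5328*t^3 + 19.2974*t^2 - 9.9364*t - 2.002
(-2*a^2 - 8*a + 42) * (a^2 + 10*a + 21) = -2*a^4 - 28*a^3 - 80*a^2 + 252*a + 882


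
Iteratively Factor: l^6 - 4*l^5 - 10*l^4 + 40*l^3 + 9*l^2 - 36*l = (l + 3)*(l^5 - 7*l^4 + 11*l^3 + 7*l^2 - 12*l) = (l + 1)*(l + 3)*(l^4 - 8*l^3 + 19*l^2 - 12*l) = (l - 4)*(l + 1)*(l + 3)*(l^3 - 4*l^2 + 3*l) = (l - 4)*(l - 1)*(l + 1)*(l + 3)*(l^2 - 3*l) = (l - 4)*(l - 3)*(l - 1)*(l + 1)*(l + 3)*(l)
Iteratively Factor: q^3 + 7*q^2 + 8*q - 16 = (q - 1)*(q^2 + 8*q + 16) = (q - 1)*(q + 4)*(q + 4)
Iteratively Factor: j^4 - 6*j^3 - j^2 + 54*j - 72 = (j - 3)*(j^3 - 3*j^2 - 10*j + 24) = (j - 3)*(j + 3)*(j^2 - 6*j + 8) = (j - 3)*(j - 2)*(j + 3)*(j - 4)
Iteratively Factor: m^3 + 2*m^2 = (m)*(m^2 + 2*m) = m^2*(m + 2)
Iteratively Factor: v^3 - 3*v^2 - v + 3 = (v - 3)*(v^2 - 1) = (v - 3)*(v - 1)*(v + 1)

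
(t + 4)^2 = t^2 + 8*t + 16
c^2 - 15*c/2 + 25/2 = (c - 5)*(c - 5/2)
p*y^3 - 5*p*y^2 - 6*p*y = y*(y - 6)*(p*y + p)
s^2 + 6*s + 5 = (s + 1)*(s + 5)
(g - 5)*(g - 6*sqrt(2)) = g^2 - 6*sqrt(2)*g - 5*g + 30*sqrt(2)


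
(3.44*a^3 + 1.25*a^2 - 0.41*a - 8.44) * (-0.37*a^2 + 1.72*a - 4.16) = -1.2728*a^5 + 5.4543*a^4 - 12.0087*a^3 - 2.7824*a^2 - 12.8112*a + 35.1104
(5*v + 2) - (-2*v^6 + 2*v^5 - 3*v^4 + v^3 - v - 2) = 2*v^6 - 2*v^5 + 3*v^4 - v^3 + 6*v + 4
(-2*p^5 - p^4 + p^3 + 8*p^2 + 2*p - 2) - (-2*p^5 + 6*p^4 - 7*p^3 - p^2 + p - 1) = -7*p^4 + 8*p^3 + 9*p^2 + p - 1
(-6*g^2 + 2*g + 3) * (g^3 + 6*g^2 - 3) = -6*g^5 - 34*g^4 + 15*g^3 + 36*g^2 - 6*g - 9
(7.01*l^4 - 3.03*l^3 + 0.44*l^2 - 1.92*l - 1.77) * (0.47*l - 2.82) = 3.2947*l^5 - 21.1923*l^4 + 8.7514*l^3 - 2.1432*l^2 + 4.5825*l + 4.9914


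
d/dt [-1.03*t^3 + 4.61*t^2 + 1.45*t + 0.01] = -3.09*t^2 + 9.22*t + 1.45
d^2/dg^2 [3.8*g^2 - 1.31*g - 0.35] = 7.60000000000000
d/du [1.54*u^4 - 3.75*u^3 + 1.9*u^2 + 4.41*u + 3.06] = 6.16*u^3 - 11.25*u^2 + 3.8*u + 4.41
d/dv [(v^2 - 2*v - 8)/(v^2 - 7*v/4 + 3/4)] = 4*(v^2 + 70*v - 62)/(16*v^4 - 56*v^3 + 73*v^2 - 42*v + 9)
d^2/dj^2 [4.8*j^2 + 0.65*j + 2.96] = 9.60000000000000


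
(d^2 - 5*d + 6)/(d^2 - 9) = (d - 2)/(d + 3)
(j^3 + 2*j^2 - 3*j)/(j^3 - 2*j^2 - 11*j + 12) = j/(j - 4)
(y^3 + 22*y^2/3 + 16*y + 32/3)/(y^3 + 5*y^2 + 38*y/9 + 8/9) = 3*(3*y^2 + 10*y + 8)/(9*y^2 + 9*y + 2)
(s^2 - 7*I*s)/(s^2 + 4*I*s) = (s - 7*I)/(s + 4*I)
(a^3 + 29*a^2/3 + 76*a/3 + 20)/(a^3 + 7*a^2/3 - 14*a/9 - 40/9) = 3*(a + 6)/(3*a - 4)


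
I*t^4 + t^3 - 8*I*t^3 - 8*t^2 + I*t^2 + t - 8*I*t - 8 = (t - 8)*(t - I)*(t + I)*(I*t + 1)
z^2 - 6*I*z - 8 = (z - 4*I)*(z - 2*I)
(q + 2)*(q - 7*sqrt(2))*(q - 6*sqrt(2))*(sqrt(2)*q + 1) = sqrt(2)*q^4 - 25*q^3 + 2*sqrt(2)*q^3 - 50*q^2 + 71*sqrt(2)*q^2 + 84*q + 142*sqrt(2)*q + 168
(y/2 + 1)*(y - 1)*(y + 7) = y^3/2 + 4*y^2 + 5*y/2 - 7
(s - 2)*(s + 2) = s^2 - 4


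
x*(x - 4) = x^2 - 4*x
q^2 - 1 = (q - 1)*(q + 1)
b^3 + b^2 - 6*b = b*(b - 2)*(b + 3)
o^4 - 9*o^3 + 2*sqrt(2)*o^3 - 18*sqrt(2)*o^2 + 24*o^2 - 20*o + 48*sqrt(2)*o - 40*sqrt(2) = (o - 5)*(o - 2)^2*(o + 2*sqrt(2))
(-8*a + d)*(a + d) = -8*a^2 - 7*a*d + d^2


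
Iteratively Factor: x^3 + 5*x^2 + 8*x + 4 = (x + 2)*(x^2 + 3*x + 2) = (x + 2)^2*(x + 1)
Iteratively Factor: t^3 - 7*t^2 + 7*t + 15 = (t - 3)*(t^2 - 4*t - 5) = (t - 3)*(t + 1)*(t - 5)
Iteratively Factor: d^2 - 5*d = (d - 5)*(d)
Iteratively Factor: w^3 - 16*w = (w)*(w^2 - 16) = w*(w + 4)*(w - 4)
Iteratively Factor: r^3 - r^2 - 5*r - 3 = (r - 3)*(r^2 + 2*r + 1) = (r - 3)*(r + 1)*(r + 1)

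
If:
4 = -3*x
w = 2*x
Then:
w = -8/3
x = -4/3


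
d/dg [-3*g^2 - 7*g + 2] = -6*g - 7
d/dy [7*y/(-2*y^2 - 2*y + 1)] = 7*(2*y^2 + 1)/(4*y^4 + 8*y^3 - 4*y + 1)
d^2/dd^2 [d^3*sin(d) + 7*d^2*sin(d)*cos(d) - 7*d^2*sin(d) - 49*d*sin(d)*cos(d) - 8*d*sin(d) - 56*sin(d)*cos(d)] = -d^3*sin(d) + 7*d^2*sin(d) - 14*d^2*sin(2*d) + 6*d^2*cos(d) + 14*d*sin(d) + 98*d*sin(2*d) - 28*d*cos(d) + 28*d*cos(2*d) - 14*sin(d) + 119*sin(2*d) - 16*cos(d) - 98*cos(2*d)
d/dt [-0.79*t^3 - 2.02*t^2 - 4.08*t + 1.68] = -2.37*t^2 - 4.04*t - 4.08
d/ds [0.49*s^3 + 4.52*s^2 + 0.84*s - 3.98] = 1.47*s^2 + 9.04*s + 0.84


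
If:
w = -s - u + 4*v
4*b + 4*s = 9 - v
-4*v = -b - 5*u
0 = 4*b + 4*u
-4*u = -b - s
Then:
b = -9/17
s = 45/17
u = 9/17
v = 9/17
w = -18/17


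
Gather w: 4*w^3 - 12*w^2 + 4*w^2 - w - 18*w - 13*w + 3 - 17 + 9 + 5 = 4*w^3 - 8*w^2 - 32*w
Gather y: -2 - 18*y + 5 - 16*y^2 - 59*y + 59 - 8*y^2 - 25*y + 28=-24*y^2 - 102*y + 90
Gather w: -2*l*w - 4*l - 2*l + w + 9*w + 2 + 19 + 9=-6*l + w*(10 - 2*l) + 30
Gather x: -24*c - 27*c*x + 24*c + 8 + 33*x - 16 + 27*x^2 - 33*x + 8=-27*c*x + 27*x^2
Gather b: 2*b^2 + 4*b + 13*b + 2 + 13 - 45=2*b^2 + 17*b - 30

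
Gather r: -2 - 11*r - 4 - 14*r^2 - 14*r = -14*r^2 - 25*r - 6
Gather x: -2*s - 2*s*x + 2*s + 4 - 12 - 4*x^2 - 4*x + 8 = -4*x^2 + x*(-2*s - 4)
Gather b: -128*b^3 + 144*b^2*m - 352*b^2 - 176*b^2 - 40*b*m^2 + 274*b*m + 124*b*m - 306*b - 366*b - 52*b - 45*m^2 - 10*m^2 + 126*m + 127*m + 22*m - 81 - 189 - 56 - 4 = -128*b^3 + b^2*(144*m - 528) + b*(-40*m^2 + 398*m - 724) - 55*m^2 + 275*m - 330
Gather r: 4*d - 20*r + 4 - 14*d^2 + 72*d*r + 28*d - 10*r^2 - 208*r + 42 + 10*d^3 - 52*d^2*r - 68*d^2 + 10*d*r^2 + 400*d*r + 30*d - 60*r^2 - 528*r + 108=10*d^3 - 82*d^2 + 62*d + r^2*(10*d - 70) + r*(-52*d^2 + 472*d - 756) + 154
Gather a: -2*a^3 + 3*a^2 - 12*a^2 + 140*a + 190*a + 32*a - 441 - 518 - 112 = -2*a^3 - 9*a^2 + 362*a - 1071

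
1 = 1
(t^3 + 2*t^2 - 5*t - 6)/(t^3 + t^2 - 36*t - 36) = (t^2 + t - 6)/(t^2 - 36)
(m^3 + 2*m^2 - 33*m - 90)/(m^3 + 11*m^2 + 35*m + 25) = (m^2 - 3*m - 18)/(m^2 + 6*m + 5)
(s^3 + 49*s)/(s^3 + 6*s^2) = (s^2 + 49)/(s*(s + 6))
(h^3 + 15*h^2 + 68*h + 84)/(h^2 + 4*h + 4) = (h^2 + 13*h + 42)/(h + 2)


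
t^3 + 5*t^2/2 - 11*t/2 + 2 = (t - 1)*(t - 1/2)*(t + 4)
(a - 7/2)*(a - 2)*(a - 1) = a^3 - 13*a^2/2 + 25*a/2 - 7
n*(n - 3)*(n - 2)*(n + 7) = n^4 + 2*n^3 - 29*n^2 + 42*n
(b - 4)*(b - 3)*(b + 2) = b^3 - 5*b^2 - 2*b + 24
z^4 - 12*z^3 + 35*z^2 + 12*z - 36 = (z - 6)^2*(z - 1)*(z + 1)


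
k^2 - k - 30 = (k - 6)*(k + 5)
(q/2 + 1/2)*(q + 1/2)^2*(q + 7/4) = q^4/2 + 15*q^3/8 + 19*q^2/8 + 39*q/32 + 7/32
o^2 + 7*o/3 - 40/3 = (o - 8/3)*(o + 5)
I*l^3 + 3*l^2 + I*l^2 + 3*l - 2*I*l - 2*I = (l - 2*I)*(l - I)*(I*l + I)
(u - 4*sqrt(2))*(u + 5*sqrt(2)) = u^2 + sqrt(2)*u - 40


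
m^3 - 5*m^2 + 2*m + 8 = (m - 4)*(m - 2)*(m + 1)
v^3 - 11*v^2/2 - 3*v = v*(v - 6)*(v + 1/2)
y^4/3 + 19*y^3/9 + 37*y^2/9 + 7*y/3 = y*(y/3 + 1/3)*(y + 7/3)*(y + 3)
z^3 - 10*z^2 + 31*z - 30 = (z - 5)*(z - 3)*(z - 2)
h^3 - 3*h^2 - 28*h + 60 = (h - 6)*(h - 2)*(h + 5)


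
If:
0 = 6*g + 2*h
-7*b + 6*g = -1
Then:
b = 1/7 - 2*h/7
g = -h/3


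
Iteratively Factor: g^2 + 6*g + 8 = (g + 2)*(g + 4)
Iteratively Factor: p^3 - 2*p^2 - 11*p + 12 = (p - 4)*(p^2 + 2*p - 3) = (p - 4)*(p + 3)*(p - 1)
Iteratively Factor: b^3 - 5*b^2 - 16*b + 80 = (b + 4)*(b^2 - 9*b + 20) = (b - 4)*(b + 4)*(b - 5)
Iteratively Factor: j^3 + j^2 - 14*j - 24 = (j + 3)*(j^2 - 2*j - 8) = (j + 2)*(j + 3)*(j - 4)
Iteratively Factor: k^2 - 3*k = (k)*(k - 3)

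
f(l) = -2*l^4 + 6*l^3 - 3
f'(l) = -8*l^3 + 18*l^2 = l^2*(18 - 8*l)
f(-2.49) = -172.51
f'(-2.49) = 235.11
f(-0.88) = -8.29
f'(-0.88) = 19.39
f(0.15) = -2.98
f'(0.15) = 0.38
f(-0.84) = -7.55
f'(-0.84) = 17.44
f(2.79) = 6.12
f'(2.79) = -33.63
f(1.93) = 12.38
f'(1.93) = 9.54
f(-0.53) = -4.05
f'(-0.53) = 6.25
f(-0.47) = -3.72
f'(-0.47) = 4.81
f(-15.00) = -121503.00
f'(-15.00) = 31050.00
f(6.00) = -1299.00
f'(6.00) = -1080.00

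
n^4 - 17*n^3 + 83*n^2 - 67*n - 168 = (n - 8)*(n - 7)*(n - 3)*(n + 1)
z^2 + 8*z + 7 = (z + 1)*(z + 7)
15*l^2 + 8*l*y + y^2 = (3*l + y)*(5*l + y)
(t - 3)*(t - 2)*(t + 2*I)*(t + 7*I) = t^4 - 5*t^3 + 9*I*t^3 - 8*t^2 - 45*I*t^2 + 70*t + 54*I*t - 84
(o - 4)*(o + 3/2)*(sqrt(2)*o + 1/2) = sqrt(2)*o^3 - 5*sqrt(2)*o^2/2 + o^2/2 - 6*sqrt(2)*o - 5*o/4 - 3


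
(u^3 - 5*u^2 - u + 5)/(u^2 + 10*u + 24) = (u^3 - 5*u^2 - u + 5)/(u^2 + 10*u + 24)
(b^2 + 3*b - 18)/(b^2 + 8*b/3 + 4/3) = 3*(b^2 + 3*b - 18)/(3*b^2 + 8*b + 4)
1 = 1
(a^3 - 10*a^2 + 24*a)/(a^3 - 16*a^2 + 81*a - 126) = a*(a - 4)/(a^2 - 10*a + 21)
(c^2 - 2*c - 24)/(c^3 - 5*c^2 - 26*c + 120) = (c + 4)/(c^2 + c - 20)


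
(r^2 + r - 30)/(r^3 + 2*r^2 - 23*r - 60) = (r + 6)/(r^2 + 7*r + 12)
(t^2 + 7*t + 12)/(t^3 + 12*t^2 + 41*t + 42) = (t + 4)/(t^2 + 9*t + 14)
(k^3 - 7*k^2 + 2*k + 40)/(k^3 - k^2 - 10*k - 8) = (k - 5)/(k + 1)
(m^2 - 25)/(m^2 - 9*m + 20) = (m + 5)/(m - 4)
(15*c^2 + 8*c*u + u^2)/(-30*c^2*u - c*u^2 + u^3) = (3*c + u)/(u*(-6*c + u))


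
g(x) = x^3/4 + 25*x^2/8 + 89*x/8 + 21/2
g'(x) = 3*x^2/4 + 25*x/4 + 89/8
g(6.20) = 259.18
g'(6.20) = 78.70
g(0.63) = 18.81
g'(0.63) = 15.36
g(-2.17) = -1.48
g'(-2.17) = 1.09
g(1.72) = 40.15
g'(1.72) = 24.09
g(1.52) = 35.51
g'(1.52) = 22.36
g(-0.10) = 9.42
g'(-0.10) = 10.51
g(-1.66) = -0.50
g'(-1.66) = 2.82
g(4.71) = 158.35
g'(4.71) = 57.20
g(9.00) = 546.00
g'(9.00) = 128.12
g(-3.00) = -1.50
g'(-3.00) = -0.88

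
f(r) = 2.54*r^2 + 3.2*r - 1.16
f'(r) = 5.08*r + 3.2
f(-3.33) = 16.35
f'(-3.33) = -13.72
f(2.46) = 22.08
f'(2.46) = 15.70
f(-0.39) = -2.02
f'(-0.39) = 1.22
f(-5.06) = 47.68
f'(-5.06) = -22.50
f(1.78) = 12.58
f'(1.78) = 12.24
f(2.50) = 22.72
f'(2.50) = 15.90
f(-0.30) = -1.89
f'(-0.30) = 1.68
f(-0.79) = -2.10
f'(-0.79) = -0.81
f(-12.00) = 326.20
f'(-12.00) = -57.76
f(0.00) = -1.16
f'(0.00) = 3.20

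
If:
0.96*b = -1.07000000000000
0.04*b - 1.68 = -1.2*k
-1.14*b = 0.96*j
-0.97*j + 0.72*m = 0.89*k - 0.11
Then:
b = -1.11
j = 1.32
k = 1.44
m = 3.41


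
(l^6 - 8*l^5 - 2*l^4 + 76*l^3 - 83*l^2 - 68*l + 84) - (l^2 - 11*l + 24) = l^6 - 8*l^5 - 2*l^4 + 76*l^3 - 84*l^2 - 57*l + 60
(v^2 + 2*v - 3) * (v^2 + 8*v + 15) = v^4 + 10*v^3 + 28*v^2 + 6*v - 45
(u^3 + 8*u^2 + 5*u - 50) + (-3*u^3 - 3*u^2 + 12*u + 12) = -2*u^3 + 5*u^2 + 17*u - 38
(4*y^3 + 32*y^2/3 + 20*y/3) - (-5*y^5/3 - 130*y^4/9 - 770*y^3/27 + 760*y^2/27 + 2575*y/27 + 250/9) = 5*y^5/3 + 130*y^4/9 + 878*y^3/27 - 472*y^2/27 - 2395*y/27 - 250/9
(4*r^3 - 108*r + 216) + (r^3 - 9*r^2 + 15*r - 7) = 5*r^3 - 9*r^2 - 93*r + 209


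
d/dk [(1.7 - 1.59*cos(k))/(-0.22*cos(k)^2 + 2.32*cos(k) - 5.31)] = (0.3498*cos(k)^2 - 0.748*cos(k) - 4.4989)*sin(k)/(0.0484*cos(k)^4 - 1.0208*cos(k)^3 + 7.7188*cos(k)^2 - 24.6384*cos(k) + 28.1961)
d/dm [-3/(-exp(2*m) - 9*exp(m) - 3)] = (-6*exp(m) - 27)*exp(m)/(exp(2*m) + 9*exp(m) + 3)^2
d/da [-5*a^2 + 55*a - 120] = 55 - 10*a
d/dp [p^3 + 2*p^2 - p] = 3*p^2 + 4*p - 1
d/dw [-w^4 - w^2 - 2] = -4*w^3 - 2*w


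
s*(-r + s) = -r*s + s^2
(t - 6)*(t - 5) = t^2 - 11*t + 30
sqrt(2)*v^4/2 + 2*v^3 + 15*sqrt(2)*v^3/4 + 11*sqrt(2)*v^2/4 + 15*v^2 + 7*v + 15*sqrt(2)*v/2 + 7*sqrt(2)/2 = (v/2 + sqrt(2)/2)*(v + 7)*(v + sqrt(2))*(sqrt(2)*v + sqrt(2)/2)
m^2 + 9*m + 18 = (m + 3)*(m + 6)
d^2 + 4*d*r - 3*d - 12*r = (d - 3)*(d + 4*r)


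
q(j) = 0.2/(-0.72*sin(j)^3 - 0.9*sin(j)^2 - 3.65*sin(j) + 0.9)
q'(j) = 0.2*(2.16*sin(j)^2*cos(j) + 1.8*sin(j)*cos(j) + 3.65*cos(j))/(-0.72*sin(j)^3 - 0.9*sin(j)^2 - 3.65*sin(j) + 0.9)^2 = (0.432*sin(j)^2 + 0.36*sin(j) + 0.73)*cos(j)/(0.72*sin(j)^3 + 0.9*sin(j)^2 + 3.65*sin(j) - 0.9)^2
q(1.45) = -0.05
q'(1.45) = 0.01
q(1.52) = -0.05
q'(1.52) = 0.00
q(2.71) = -0.24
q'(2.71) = -1.24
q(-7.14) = 0.06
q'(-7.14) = 0.04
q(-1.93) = 0.05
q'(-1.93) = -0.02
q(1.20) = -0.05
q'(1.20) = 0.03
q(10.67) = 0.05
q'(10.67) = -0.01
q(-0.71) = 0.06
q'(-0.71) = 0.05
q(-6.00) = -0.97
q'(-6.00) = 19.59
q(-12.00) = -0.14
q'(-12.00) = 0.43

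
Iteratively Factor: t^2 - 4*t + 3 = (t - 3)*(t - 1)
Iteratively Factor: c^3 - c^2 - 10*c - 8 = (c - 4)*(c^2 + 3*c + 2) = (c - 4)*(c + 2)*(c + 1)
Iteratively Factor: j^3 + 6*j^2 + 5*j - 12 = (j + 4)*(j^2 + 2*j - 3) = (j - 1)*(j + 4)*(j + 3)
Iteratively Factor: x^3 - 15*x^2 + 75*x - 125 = (x - 5)*(x^2 - 10*x + 25) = (x - 5)^2*(x - 5)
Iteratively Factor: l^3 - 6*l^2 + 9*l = (l - 3)*(l^2 - 3*l) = (l - 3)^2*(l)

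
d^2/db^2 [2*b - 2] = 0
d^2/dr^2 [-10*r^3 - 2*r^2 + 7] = -60*r - 4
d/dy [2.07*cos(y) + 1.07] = -2.07*sin(y)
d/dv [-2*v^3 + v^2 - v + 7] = -6*v^2 + 2*v - 1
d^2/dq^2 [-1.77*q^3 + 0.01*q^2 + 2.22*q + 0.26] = 0.02 - 10.62*q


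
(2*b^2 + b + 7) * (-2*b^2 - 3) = -4*b^4 - 2*b^3 - 20*b^2 - 3*b - 21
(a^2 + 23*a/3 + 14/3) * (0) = 0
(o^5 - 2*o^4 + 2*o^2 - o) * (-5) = -5*o^5 + 10*o^4 - 10*o^2 + 5*o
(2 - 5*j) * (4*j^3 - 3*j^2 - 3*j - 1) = -20*j^4 + 23*j^3 + 9*j^2 - j - 2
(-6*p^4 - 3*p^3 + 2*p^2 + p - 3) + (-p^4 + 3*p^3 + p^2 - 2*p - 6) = -7*p^4 + 3*p^2 - p - 9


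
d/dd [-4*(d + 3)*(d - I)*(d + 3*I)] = -12*d^2 - d*(24 + 16*I) - 12 - 24*I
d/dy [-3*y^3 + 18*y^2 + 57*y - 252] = -9*y^2 + 36*y + 57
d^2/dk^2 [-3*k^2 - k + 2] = -6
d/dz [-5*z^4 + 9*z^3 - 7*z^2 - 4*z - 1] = -20*z^3 + 27*z^2 - 14*z - 4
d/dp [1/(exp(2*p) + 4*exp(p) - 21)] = 2*(-exp(p) - 2)*exp(p)/(exp(2*p) + 4*exp(p) - 21)^2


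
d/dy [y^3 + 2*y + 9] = 3*y^2 + 2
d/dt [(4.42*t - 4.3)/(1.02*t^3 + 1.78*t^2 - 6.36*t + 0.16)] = (-9.0168*t^3 + 5.2904*t^2 + 15.308*t - 26.6408)/(1.0404*t^6 + 3.6312*t^5 - 9.806*t^4 - 22.3152*t^3 + 41.0192*t^2 - 2.0352*t + 0.0256)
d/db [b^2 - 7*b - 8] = 2*b - 7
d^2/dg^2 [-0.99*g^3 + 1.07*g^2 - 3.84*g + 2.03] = 2.14 - 5.94*g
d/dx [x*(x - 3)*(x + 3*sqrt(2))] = 3*x^2 - 6*x + 6*sqrt(2)*x - 9*sqrt(2)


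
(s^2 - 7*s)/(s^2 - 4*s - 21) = s/(s + 3)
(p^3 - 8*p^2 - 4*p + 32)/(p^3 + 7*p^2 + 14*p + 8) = (p^2 - 10*p + 16)/(p^2 + 5*p + 4)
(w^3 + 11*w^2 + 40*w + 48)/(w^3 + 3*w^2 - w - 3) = (w^2 + 8*w + 16)/(w^2 - 1)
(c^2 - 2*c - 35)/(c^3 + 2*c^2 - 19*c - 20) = (c - 7)/(c^2 - 3*c - 4)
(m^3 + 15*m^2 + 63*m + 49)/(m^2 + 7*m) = m + 8 + 7/m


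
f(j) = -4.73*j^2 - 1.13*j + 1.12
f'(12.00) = -114.65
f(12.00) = -693.56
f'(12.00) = -114.65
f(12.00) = -693.56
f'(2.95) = -29.04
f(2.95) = -43.38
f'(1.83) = -18.44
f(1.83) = -16.79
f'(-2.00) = 17.79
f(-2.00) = -15.54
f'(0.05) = -1.60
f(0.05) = 1.05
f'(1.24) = -12.86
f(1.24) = -7.55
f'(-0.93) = 7.67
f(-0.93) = -1.92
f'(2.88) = -28.37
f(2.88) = -41.37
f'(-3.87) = 35.48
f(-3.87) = -65.35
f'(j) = -9.46*j - 1.13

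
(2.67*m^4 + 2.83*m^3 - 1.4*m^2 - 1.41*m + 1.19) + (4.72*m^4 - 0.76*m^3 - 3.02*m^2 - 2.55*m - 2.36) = 7.39*m^4 + 2.07*m^3 - 4.42*m^2 - 3.96*m - 1.17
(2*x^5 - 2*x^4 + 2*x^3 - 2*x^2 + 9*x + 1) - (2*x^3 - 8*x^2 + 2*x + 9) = 2*x^5 - 2*x^4 + 6*x^2 + 7*x - 8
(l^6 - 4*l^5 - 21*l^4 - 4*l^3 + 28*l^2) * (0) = 0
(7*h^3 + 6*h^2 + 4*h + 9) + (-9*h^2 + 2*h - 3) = 7*h^3 - 3*h^2 + 6*h + 6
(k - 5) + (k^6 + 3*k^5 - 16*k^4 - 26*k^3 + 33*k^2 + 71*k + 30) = k^6 + 3*k^5 - 16*k^4 - 26*k^3 + 33*k^2 + 72*k + 25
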